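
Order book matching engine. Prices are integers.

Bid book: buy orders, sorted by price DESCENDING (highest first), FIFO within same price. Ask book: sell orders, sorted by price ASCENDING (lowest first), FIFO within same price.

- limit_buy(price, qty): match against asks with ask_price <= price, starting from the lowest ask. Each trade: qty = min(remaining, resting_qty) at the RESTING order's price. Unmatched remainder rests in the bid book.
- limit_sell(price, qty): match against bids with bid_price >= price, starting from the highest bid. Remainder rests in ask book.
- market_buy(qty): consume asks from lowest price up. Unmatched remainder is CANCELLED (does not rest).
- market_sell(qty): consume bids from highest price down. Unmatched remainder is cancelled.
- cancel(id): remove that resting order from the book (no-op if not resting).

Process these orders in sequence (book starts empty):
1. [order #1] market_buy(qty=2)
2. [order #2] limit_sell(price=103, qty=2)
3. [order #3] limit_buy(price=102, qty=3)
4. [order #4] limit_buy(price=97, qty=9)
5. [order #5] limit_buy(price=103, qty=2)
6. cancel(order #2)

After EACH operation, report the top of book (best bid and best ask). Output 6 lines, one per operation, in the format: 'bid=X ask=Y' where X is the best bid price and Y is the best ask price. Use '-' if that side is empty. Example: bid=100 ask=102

Answer: bid=- ask=-
bid=- ask=103
bid=102 ask=103
bid=102 ask=103
bid=102 ask=-
bid=102 ask=-

Derivation:
After op 1 [order #1] market_buy(qty=2): fills=none; bids=[-] asks=[-]
After op 2 [order #2] limit_sell(price=103, qty=2): fills=none; bids=[-] asks=[#2:2@103]
After op 3 [order #3] limit_buy(price=102, qty=3): fills=none; bids=[#3:3@102] asks=[#2:2@103]
After op 4 [order #4] limit_buy(price=97, qty=9): fills=none; bids=[#3:3@102 #4:9@97] asks=[#2:2@103]
After op 5 [order #5] limit_buy(price=103, qty=2): fills=#5x#2:2@103; bids=[#3:3@102 #4:9@97] asks=[-]
After op 6 cancel(order #2): fills=none; bids=[#3:3@102 #4:9@97] asks=[-]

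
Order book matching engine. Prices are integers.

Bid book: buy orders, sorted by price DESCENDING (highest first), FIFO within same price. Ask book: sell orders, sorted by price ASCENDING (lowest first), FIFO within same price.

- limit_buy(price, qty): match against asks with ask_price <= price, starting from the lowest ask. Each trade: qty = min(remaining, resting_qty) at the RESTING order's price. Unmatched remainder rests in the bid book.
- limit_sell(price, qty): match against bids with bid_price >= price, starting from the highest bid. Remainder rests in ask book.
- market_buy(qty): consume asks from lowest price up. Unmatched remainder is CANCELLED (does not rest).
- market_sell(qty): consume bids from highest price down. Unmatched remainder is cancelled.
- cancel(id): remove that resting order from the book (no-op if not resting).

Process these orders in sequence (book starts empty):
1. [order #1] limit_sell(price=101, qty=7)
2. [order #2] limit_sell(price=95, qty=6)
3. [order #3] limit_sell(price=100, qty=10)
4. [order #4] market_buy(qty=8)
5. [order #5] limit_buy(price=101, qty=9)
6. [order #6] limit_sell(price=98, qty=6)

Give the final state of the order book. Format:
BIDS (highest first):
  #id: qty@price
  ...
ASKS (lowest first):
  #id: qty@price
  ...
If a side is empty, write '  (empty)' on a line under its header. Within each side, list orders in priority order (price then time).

After op 1 [order #1] limit_sell(price=101, qty=7): fills=none; bids=[-] asks=[#1:7@101]
After op 2 [order #2] limit_sell(price=95, qty=6): fills=none; bids=[-] asks=[#2:6@95 #1:7@101]
After op 3 [order #3] limit_sell(price=100, qty=10): fills=none; bids=[-] asks=[#2:6@95 #3:10@100 #1:7@101]
After op 4 [order #4] market_buy(qty=8): fills=#4x#2:6@95 #4x#3:2@100; bids=[-] asks=[#3:8@100 #1:7@101]
After op 5 [order #5] limit_buy(price=101, qty=9): fills=#5x#3:8@100 #5x#1:1@101; bids=[-] asks=[#1:6@101]
After op 6 [order #6] limit_sell(price=98, qty=6): fills=none; bids=[-] asks=[#6:6@98 #1:6@101]

Answer: BIDS (highest first):
  (empty)
ASKS (lowest first):
  #6: 6@98
  #1: 6@101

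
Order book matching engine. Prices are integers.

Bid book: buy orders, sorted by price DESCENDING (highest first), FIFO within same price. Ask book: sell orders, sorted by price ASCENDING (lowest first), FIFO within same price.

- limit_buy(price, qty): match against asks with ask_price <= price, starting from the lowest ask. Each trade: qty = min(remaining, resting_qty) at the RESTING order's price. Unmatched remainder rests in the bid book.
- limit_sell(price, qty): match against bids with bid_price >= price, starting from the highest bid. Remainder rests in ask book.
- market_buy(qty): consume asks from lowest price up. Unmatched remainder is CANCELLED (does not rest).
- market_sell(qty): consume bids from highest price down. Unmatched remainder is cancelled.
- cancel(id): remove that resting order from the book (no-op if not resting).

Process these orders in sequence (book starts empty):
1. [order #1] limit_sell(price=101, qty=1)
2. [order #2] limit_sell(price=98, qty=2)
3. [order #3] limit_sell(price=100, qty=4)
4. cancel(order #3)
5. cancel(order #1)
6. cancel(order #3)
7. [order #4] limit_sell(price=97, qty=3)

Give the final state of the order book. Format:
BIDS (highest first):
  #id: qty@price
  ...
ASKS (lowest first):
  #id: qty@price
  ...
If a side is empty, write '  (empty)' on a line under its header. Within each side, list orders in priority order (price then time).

After op 1 [order #1] limit_sell(price=101, qty=1): fills=none; bids=[-] asks=[#1:1@101]
After op 2 [order #2] limit_sell(price=98, qty=2): fills=none; bids=[-] asks=[#2:2@98 #1:1@101]
After op 3 [order #3] limit_sell(price=100, qty=4): fills=none; bids=[-] asks=[#2:2@98 #3:4@100 #1:1@101]
After op 4 cancel(order #3): fills=none; bids=[-] asks=[#2:2@98 #1:1@101]
After op 5 cancel(order #1): fills=none; bids=[-] asks=[#2:2@98]
After op 6 cancel(order #3): fills=none; bids=[-] asks=[#2:2@98]
After op 7 [order #4] limit_sell(price=97, qty=3): fills=none; bids=[-] asks=[#4:3@97 #2:2@98]

Answer: BIDS (highest first):
  (empty)
ASKS (lowest first):
  #4: 3@97
  #2: 2@98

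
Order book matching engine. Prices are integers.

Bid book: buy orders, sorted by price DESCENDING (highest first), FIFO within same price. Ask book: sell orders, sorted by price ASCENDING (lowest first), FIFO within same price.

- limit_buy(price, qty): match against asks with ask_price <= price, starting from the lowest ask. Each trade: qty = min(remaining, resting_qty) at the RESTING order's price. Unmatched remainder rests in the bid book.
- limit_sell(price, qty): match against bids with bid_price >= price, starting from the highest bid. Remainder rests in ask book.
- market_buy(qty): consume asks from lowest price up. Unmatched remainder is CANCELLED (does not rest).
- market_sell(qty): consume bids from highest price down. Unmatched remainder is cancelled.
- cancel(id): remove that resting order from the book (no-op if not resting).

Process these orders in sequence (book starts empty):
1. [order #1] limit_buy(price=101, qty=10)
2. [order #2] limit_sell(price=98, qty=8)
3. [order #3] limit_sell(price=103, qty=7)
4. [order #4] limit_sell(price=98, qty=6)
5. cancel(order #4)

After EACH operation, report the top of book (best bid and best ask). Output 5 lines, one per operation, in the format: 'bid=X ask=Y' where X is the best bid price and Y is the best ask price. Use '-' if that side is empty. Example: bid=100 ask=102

After op 1 [order #1] limit_buy(price=101, qty=10): fills=none; bids=[#1:10@101] asks=[-]
After op 2 [order #2] limit_sell(price=98, qty=8): fills=#1x#2:8@101; bids=[#1:2@101] asks=[-]
After op 3 [order #3] limit_sell(price=103, qty=7): fills=none; bids=[#1:2@101] asks=[#3:7@103]
After op 4 [order #4] limit_sell(price=98, qty=6): fills=#1x#4:2@101; bids=[-] asks=[#4:4@98 #3:7@103]
After op 5 cancel(order #4): fills=none; bids=[-] asks=[#3:7@103]

Answer: bid=101 ask=-
bid=101 ask=-
bid=101 ask=103
bid=- ask=98
bid=- ask=103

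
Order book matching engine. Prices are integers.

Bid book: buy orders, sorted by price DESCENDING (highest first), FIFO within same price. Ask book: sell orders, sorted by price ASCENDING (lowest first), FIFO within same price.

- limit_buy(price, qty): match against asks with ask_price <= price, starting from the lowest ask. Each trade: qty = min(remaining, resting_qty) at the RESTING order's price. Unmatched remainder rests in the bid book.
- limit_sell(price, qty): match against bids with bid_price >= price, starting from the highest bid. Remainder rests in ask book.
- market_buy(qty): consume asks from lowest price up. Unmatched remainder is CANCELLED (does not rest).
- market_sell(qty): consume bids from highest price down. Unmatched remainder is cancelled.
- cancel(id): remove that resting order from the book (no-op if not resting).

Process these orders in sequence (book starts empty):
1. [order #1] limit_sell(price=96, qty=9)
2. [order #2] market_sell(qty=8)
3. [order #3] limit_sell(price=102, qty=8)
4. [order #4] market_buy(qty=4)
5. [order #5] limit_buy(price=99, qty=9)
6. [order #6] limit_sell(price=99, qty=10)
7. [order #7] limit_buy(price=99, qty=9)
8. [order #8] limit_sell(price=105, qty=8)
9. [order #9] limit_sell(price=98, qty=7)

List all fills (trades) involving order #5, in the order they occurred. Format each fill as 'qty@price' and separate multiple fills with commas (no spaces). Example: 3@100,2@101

Answer: 5@96,4@99

Derivation:
After op 1 [order #1] limit_sell(price=96, qty=9): fills=none; bids=[-] asks=[#1:9@96]
After op 2 [order #2] market_sell(qty=8): fills=none; bids=[-] asks=[#1:9@96]
After op 3 [order #3] limit_sell(price=102, qty=8): fills=none; bids=[-] asks=[#1:9@96 #3:8@102]
After op 4 [order #4] market_buy(qty=4): fills=#4x#1:4@96; bids=[-] asks=[#1:5@96 #3:8@102]
After op 5 [order #5] limit_buy(price=99, qty=9): fills=#5x#1:5@96; bids=[#5:4@99] asks=[#3:8@102]
After op 6 [order #6] limit_sell(price=99, qty=10): fills=#5x#6:4@99; bids=[-] asks=[#6:6@99 #3:8@102]
After op 7 [order #7] limit_buy(price=99, qty=9): fills=#7x#6:6@99; bids=[#7:3@99] asks=[#3:8@102]
After op 8 [order #8] limit_sell(price=105, qty=8): fills=none; bids=[#7:3@99] asks=[#3:8@102 #8:8@105]
After op 9 [order #9] limit_sell(price=98, qty=7): fills=#7x#9:3@99; bids=[-] asks=[#9:4@98 #3:8@102 #8:8@105]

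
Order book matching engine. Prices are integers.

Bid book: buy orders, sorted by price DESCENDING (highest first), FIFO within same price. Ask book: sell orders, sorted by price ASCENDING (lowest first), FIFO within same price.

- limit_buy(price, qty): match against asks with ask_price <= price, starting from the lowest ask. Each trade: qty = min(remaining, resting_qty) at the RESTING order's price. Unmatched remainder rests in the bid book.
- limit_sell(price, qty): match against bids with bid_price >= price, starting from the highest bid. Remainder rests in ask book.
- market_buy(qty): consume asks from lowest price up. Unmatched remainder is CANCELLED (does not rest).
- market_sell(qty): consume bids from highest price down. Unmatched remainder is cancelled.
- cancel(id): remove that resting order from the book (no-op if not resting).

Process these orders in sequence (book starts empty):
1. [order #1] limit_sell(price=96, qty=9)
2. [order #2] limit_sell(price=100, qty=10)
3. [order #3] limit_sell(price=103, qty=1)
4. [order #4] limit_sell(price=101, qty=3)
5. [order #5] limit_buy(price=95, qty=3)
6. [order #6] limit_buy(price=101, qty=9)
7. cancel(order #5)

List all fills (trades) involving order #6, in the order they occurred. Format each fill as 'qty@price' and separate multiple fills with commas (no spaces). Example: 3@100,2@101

After op 1 [order #1] limit_sell(price=96, qty=9): fills=none; bids=[-] asks=[#1:9@96]
After op 2 [order #2] limit_sell(price=100, qty=10): fills=none; bids=[-] asks=[#1:9@96 #2:10@100]
After op 3 [order #3] limit_sell(price=103, qty=1): fills=none; bids=[-] asks=[#1:9@96 #2:10@100 #3:1@103]
After op 4 [order #4] limit_sell(price=101, qty=3): fills=none; bids=[-] asks=[#1:9@96 #2:10@100 #4:3@101 #3:1@103]
After op 5 [order #5] limit_buy(price=95, qty=3): fills=none; bids=[#5:3@95] asks=[#1:9@96 #2:10@100 #4:3@101 #3:1@103]
After op 6 [order #6] limit_buy(price=101, qty=9): fills=#6x#1:9@96; bids=[#5:3@95] asks=[#2:10@100 #4:3@101 #3:1@103]
After op 7 cancel(order #5): fills=none; bids=[-] asks=[#2:10@100 #4:3@101 #3:1@103]

Answer: 9@96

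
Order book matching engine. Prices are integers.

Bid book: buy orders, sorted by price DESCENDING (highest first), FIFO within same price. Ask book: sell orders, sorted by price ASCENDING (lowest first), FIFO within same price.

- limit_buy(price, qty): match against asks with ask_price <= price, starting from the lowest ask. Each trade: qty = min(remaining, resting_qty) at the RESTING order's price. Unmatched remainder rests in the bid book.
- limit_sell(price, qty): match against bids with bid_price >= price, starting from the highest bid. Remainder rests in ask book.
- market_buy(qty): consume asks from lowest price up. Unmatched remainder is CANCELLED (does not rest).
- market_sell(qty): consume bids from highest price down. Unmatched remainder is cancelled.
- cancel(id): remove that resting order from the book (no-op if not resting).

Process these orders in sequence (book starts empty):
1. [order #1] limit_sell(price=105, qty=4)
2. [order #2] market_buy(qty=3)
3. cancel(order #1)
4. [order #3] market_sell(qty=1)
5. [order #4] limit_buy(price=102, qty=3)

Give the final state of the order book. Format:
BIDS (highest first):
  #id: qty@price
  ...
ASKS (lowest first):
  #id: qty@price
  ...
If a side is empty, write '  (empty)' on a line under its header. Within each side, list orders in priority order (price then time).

After op 1 [order #1] limit_sell(price=105, qty=4): fills=none; bids=[-] asks=[#1:4@105]
After op 2 [order #2] market_buy(qty=3): fills=#2x#1:3@105; bids=[-] asks=[#1:1@105]
After op 3 cancel(order #1): fills=none; bids=[-] asks=[-]
After op 4 [order #3] market_sell(qty=1): fills=none; bids=[-] asks=[-]
After op 5 [order #4] limit_buy(price=102, qty=3): fills=none; bids=[#4:3@102] asks=[-]

Answer: BIDS (highest first):
  #4: 3@102
ASKS (lowest first):
  (empty)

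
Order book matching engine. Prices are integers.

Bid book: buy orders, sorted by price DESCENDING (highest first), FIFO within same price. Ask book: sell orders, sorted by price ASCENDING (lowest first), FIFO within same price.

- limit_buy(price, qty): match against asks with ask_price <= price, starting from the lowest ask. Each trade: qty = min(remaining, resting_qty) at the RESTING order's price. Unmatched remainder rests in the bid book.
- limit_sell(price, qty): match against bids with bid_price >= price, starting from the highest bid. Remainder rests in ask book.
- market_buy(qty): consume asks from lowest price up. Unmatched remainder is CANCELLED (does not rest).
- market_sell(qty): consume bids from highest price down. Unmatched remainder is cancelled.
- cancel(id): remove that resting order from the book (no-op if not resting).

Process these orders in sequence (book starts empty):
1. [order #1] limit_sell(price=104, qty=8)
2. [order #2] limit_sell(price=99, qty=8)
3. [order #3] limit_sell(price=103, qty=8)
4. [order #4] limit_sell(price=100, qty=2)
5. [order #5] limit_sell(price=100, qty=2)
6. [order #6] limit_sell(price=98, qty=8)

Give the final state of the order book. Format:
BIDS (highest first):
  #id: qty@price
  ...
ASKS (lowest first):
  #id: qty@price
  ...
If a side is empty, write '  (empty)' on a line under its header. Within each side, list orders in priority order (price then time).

Answer: BIDS (highest first):
  (empty)
ASKS (lowest first):
  #6: 8@98
  #2: 8@99
  #4: 2@100
  #5: 2@100
  #3: 8@103
  #1: 8@104

Derivation:
After op 1 [order #1] limit_sell(price=104, qty=8): fills=none; bids=[-] asks=[#1:8@104]
After op 2 [order #2] limit_sell(price=99, qty=8): fills=none; bids=[-] asks=[#2:8@99 #1:8@104]
After op 3 [order #3] limit_sell(price=103, qty=8): fills=none; bids=[-] asks=[#2:8@99 #3:8@103 #1:8@104]
After op 4 [order #4] limit_sell(price=100, qty=2): fills=none; bids=[-] asks=[#2:8@99 #4:2@100 #3:8@103 #1:8@104]
After op 5 [order #5] limit_sell(price=100, qty=2): fills=none; bids=[-] asks=[#2:8@99 #4:2@100 #5:2@100 #3:8@103 #1:8@104]
After op 6 [order #6] limit_sell(price=98, qty=8): fills=none; bids=[-] asks=[#6:8@98 #2:8@99 #4:2@100 #5:2@100 #3:8@103 #1:8@104]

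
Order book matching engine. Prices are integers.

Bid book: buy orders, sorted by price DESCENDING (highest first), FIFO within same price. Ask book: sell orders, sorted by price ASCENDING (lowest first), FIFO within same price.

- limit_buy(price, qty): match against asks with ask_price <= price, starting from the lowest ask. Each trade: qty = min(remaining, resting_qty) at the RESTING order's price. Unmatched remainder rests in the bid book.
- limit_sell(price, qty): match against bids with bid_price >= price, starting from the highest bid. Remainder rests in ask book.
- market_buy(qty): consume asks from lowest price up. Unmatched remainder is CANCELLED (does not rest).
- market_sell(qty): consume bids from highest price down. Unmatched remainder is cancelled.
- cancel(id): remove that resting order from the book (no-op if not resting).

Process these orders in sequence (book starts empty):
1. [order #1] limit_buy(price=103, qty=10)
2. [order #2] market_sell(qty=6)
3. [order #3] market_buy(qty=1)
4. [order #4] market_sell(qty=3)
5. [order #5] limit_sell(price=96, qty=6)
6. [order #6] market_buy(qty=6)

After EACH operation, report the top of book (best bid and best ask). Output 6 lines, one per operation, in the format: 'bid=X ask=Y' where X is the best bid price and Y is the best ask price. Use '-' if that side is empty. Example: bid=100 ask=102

Answer: bid=103 ask=-
bid=103 ask=-
bid=103 ask=-
bid=103 ask=-
bid=- ask=96
bid=- ask=-

Derivation:
After op 1 [order #1] limit_buy(price=103, qty=10): fills=none; bids=[#1:10@103] asks=[-]
After op 2 [order #2] market_sell(qty=6): fills=#1x#2:6@103; bids=[#1:4@103] asks=[-]
After op 3 [order #3] market_buy(qty=1): fills=none; bids=[#1:4@103] asks=[-]
After op 4 [order #4] market_sell(qty=3): fills=#1x#4:3@103; bids=[#1:1@103] asks=[-]
After op 5 [order #5] limit_sell(price=96, qty=6): fills=#1x#5:1@103; bids=[-] asks=[#5:5@96]
After op 6 [order #6] market_buy(qty=6): fills=#6x#5:5@96; bids=[-] asks=[-]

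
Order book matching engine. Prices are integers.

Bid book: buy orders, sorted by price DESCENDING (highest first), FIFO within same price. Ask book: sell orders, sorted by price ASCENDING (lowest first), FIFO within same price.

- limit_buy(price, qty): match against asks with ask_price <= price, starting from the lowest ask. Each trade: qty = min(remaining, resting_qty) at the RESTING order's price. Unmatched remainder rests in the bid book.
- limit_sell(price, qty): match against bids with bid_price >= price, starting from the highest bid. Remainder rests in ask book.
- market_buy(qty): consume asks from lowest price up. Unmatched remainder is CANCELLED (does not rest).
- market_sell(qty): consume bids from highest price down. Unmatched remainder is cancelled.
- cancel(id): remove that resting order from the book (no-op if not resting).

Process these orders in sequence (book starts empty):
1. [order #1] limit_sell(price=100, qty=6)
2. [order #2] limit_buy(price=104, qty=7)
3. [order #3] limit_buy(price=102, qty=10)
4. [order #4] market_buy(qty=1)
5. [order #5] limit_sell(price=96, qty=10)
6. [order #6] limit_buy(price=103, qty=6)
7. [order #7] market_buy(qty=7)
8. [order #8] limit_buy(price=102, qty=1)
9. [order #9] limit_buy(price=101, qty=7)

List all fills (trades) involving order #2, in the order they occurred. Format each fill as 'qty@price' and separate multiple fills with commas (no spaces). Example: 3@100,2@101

After op 1 [order #1] limit_sell(price=100, qty=6): fills=none; bids=[-] asks=[#1:6@100]
After op 2 [order #2] limit_buy(price=104, qty=7): fills=#2x#1:6@100; bids=[#2:1@104] asks=[-]
After op 3 [order #3] limit_buy(price=102, qty=10): fills=none; bids=[#2:1@104 #3:10@102] asks=[-]
After op 4 [order #4] market_buy(qty=1): fills=none; bids=[#2:1@104 #3:10@102] asks=[-]
After op 5 [order #5] limit_sell(price=96, qty=10): fills=#2x#5:1@104 #3x#5:9@102; bids=[#3:1@102] asks=[-]
After op 6 [order #6] limit_buy(price=103, qty=6): fills=none; bids=[#6:6@103 #3:1@102] asks=[-]
After op 7 [order #7] market_buy(qty=7): fills=none; bids=[#6:6@103 #3:1@102] asks=[-]
After op 8 [order #8] limit_buy(price=102, qty=1): fills=none; bids=[#6:6@103 #3:1@102 #8:1@102] asks=[-]
After op 9 [order #9] limit_buy(price=101, qty=7): fills=none; bids=[#6:6@103 #3:1@102 #8:1@102 #9:7@101] asks=[-]

Answer: 6@100,1@104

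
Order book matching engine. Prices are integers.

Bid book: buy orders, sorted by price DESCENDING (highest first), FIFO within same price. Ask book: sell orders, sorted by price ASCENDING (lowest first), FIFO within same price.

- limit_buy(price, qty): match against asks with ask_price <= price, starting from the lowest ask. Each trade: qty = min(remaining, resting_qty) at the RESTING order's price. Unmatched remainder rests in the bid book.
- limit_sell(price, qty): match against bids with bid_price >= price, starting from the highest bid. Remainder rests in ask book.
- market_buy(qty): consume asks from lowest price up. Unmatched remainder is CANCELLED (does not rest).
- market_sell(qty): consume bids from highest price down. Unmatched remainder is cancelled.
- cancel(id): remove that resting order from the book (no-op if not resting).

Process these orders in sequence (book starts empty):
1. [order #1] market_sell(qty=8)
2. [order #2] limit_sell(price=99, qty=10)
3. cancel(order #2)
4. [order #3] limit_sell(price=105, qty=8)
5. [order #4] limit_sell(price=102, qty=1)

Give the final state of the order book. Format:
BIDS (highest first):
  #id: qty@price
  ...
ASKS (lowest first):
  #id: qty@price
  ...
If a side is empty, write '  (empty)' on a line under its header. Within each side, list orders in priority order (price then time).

Answer: BIDS (highest first):
  (empty)
ASKS (lowest first):
  #4: 1@102
  #3: 8@105

Derivation:
After op 1 [order #1] market_sell(qty=8): fills=none; bids=[-] asks=[-]
After op 2 [order #2] limit_sell(price=99, qty=10): fills=none; bids=[-] asks=[#2:10@99]
After op 3 cancel(order #2): fills=none; bids=[-] asks=[-]
After op 4 [order #3] limit_sell(price=105, qty=8): fills=none; bids=[-] asks=[#3:8@105]
After op 5 [order #4] limit_sell(price=102, qty=1): fills=none; bids=[-] asks=[#4:1@102 #3:8@105]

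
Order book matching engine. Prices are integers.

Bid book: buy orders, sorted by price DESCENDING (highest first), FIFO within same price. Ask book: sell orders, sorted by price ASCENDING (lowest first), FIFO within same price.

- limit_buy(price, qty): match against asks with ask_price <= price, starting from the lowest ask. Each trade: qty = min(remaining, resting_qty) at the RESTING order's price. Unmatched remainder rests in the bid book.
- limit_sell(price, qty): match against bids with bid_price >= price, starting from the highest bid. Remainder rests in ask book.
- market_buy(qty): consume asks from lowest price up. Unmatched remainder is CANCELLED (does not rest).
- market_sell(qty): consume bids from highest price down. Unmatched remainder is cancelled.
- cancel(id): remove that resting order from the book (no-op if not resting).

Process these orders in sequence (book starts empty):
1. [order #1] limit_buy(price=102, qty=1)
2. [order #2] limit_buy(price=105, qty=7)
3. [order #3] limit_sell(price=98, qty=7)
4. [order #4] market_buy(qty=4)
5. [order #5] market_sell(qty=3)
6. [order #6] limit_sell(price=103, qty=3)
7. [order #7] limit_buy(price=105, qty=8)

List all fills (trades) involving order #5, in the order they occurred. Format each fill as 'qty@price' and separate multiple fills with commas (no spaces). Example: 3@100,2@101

After op 1 [order #1] limit_buy(price=102, qty=1): fills=none; bids=[#1:1@102] asks=[-]
After op 2 [order #2] limit_buy(price=105, qty=7): fills=none; bids=[#2:7@105 #1:1@102] asks=[-]
After op 3 [order #3] limit_sell(price=98, qty=7): fills=#2x#3:7@105; bids=[#1:1@102] asks=[-]
After op 4 [order #4] market_buy(qty=4): fills=none; bids=[#1:1@102] asks=[-]
After op 5 [order #5] market_sell(qty=3): fills=#1x#5:1@102; bids=[-] asks=[-]
After op 6 [order #6] limit_sell(price=103, qty=3): fills=none; bids=[-] asks=[#6:3@103]
After op 7 [order #7] limit_buy(price=105, qty=8): fills=#7x#6:3@103; bids=[#7:5@105] asks=[-]

Answer: 1@102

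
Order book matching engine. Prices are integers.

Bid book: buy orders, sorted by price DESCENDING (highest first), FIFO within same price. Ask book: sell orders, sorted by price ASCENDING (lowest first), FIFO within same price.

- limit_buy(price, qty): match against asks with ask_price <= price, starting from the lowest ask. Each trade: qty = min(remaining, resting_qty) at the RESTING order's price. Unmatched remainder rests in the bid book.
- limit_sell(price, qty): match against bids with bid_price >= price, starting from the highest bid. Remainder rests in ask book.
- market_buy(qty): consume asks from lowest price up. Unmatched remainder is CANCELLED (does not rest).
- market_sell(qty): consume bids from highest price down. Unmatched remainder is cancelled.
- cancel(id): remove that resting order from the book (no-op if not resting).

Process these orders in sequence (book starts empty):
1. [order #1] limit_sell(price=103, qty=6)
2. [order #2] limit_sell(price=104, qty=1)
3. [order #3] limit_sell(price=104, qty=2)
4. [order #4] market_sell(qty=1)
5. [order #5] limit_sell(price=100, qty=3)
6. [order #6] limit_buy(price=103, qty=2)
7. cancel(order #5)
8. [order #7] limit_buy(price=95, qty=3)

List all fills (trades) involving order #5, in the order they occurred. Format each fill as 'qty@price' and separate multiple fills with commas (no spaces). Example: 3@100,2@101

After op 1 [order #1] limit_sell(price=103, qty=6): fills=none; bids=[-] asks=[#1:6@103]
After op 2 [order #2] limit_sell(price=104, qty=1): fills=none; bids=[-] asks=[#1:6@103 #2:1@104]
After op 3 [order #3] limit_sell(price=104, qty=2): fills=none; bids=[-] asks=[#1:6@103 #2:1@104 #3:2@104]
After op 4 [order #4] market_sell(qty=1): fills=none; bids=[-] asks=[#1:6@103 #2:1@104 #3:2@104]
After op 5 [order #5] limit_sell(price=100, qty=3): fills=none; bids=[-] asks=[#5:3@100 #1:6@103 #2:1@104 #3:2@104]
After op 6 [order #6] limit_buy(price=103, qty=2): fills=#6x#5:2@100; bids=[-] asks=[#5:1@100 #1:6@103 #2:1@104 #3:2@104]
After op 7 cancel(order #5): fills=none; bids=[-] asks=[#1:6@103 #2:1@104 #3:2@104]
After op 8 [order #7] limit_buy(price=95, qty=3): fills=none; bids=[#7:3@95] asks=[#1:6@103 #2:1@104 #3:2@104]

Answer: 2@100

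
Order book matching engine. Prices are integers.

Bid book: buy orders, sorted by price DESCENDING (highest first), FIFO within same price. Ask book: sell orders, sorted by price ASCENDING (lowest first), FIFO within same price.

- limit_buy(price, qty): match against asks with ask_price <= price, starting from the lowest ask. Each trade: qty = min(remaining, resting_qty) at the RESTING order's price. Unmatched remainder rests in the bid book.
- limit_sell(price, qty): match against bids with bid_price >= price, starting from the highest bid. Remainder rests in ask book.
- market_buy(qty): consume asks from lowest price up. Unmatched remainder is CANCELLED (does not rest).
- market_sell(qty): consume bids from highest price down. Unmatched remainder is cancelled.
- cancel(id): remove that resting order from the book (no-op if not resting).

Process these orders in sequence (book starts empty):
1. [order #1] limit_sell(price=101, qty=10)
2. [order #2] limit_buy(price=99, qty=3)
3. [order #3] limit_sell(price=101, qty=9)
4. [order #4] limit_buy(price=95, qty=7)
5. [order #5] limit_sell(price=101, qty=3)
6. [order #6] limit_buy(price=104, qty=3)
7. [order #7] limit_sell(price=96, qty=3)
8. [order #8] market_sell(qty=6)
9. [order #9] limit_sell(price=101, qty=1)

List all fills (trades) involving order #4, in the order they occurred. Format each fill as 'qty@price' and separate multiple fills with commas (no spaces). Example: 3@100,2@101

Answer: 6@95

Derivation:
After op 1 [order #1] limit_sell(price=101, qty=10): fills=none; bids=[-] asks=[#1:10@101]
After op 2 [order #2] limit_buy(price=99, qty=3): fills=none; bids=[#2:3@99] asks=[#1:10@101]
After op 3 [order #3] limit_sell(price=101, qty=9): fills=none; bids=[#2:3@99] asks=[#1:10@101 #3:9@101]
After op 4 [order #4] limit_buy(price=95, qty=7): fills=none; bids=[#2:3@99 #4:7@95] asks=[#1:10@101 #3:9@101]
After op 5 [order #5] limit_sell(price=101, qty=3): fills=none; bids=[#2:3@99 #4:7@95] asks=[#1:10@101 #3:9@101 #5:3@101]
After op 6 [order #6] limit_buy(price=104, qty=3): fills=#6x#1:3@101; bids=[#2:3@99 #4:7@95] asks=[#1:7@101 #3:9@101 #5:3@101]
After op 7 [order #7] limit_sell(price=96, qty=3): fills=#2x#7:3@99; bids=[#4:7@95] asks=[#1:7@101 #3:9@101 #5:3@101]
After op 8 [order #8] market_sell(qty=6): fills=#4x#8:6@95; bids=[#4:1@95] asks=[#1:7@101 #3:9@101 #5:3@101]
After op 9 [order #9] limit_sell(price=101, qty=1): fills=none; bids=[#4:1@95] asks=[#1:7@101 #3:9@101 #5:3@101 #9:1@101]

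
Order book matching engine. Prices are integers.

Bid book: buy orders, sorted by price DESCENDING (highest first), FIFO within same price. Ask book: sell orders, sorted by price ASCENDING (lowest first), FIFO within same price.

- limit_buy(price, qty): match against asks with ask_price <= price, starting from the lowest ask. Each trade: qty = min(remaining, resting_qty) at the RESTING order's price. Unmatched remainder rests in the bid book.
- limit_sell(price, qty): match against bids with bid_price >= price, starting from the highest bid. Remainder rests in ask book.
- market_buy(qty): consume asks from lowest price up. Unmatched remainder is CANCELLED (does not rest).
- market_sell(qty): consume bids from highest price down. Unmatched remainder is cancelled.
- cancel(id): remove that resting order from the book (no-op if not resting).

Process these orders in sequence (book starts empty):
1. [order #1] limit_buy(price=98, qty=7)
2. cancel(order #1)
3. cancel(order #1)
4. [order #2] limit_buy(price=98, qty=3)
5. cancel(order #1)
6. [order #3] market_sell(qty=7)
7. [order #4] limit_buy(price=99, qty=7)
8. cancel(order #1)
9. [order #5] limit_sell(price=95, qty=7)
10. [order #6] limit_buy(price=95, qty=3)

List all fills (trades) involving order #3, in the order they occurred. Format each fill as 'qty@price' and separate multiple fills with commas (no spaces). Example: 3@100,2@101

After op 1 [order #1] limit_buy(price=98, qty=7): fills=none; bids=[#1:7@98] asks=[-]
After op 2 cancel(order #1): fills=none; bids=[-] asks=[-]
After op 3 cancel(order #1): fills=none; bids=[-] asks=[-]
After op 4 [order #2] limit_buy(price=98, qty=3): fills=none; bids=[#2:3@98] asks=[-]
After op 5 cancel(order #1): fills=none; bids=[#2:3@98] asks=[-]
After op 6 [order #3] market_sell(qty=7): fills=#2x#3:3@98; bids=[-] asks=[-]
After op 7 [order #4] limit_buy(price=99, qty=7): fills=none; bids=[#4:7@99] asks=[-]
After op 8 cancel(order #1): fills=none; bids=[#4:7@99] asks=[-]
After op 9 [order #5] limit_sell(price=95, qty=7): fills=#4x#5:7@99; bids=[-] asks=[-]
After op 10 [order #6] limit_buy(price=95, qty=3): fills=none; bids=[#6:3@95] asks=[-]

Answer: 3@98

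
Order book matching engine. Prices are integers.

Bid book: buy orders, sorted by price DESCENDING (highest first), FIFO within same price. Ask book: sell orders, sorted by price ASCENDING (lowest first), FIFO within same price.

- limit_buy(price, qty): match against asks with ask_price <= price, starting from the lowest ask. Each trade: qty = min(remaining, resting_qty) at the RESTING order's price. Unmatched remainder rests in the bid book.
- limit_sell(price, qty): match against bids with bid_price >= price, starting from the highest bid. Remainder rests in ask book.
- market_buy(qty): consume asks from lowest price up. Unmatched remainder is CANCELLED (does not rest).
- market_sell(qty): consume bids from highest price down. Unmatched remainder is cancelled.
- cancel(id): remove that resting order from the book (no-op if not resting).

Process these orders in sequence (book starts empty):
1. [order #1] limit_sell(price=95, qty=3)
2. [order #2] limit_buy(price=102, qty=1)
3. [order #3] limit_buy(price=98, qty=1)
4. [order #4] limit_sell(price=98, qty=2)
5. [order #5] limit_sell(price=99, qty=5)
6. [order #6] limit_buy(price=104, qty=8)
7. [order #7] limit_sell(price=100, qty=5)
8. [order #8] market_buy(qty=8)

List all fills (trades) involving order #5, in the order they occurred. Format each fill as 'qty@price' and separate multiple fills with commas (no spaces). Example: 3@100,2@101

Answer: 5@99

Derivation:
After op 1 [order #1] limit_sell(price=95, qty=3): fills=none; bids=[-] asks=[#1:3@95]
After op 2 [order #2] limit_buy(price=102, qty=1): fills=#2x#1:1@95; bids=[-] asks=[#1:2@95]
After op 3 [order #3] limit_buy(price=98, qty=1): fills=#3x#1:1@95; bids=[-] asks=[#1:1@95]
After op 4 [order #4] limit_sell(price=98, qty=2): fills=none; bids=[-] asks=[#1:1@95 #4:2@98]
After op 5 [order #5] limit_sell(price=99, qty=5): fills=none; bids=[-] asks=[#1:1@95 #4:2@98 #5:5@99]
After op 6 [order #6] limit_buy(price=104, qty=8): fills=#6x#1:1@95 #6x#4:2@98 #6x#5:5@99; bids=[-] asks=[-]
After op 7 [order #7] limit_sell(price=100, qty=5): fills=none; bids=[-] asks=[#7:5@100]
After op 8 [order #8] market_buy(qty=8): fills=#8x#7:5@100; bids=[-] asks=[-]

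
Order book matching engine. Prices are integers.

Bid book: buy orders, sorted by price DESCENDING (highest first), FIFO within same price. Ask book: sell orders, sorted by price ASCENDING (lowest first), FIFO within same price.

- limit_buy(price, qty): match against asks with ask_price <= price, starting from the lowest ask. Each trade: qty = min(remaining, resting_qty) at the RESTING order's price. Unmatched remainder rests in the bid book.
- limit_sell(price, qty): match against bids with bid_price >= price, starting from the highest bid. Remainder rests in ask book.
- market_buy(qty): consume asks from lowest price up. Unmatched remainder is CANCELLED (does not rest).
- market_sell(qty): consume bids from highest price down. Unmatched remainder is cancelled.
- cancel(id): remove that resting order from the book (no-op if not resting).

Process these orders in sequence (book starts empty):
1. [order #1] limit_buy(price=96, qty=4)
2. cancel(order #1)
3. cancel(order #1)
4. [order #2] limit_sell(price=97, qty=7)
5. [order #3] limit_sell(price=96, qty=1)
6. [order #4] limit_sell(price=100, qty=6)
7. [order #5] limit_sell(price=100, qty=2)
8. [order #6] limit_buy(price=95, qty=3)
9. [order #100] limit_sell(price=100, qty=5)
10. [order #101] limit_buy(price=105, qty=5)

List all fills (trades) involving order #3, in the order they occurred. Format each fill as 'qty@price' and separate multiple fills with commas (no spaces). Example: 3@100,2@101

After op 1 [order #1] limit_buy(price=96, qty=4): fills=none; bids=[#1:4@96] asks=[-]
After op 2 cancel(order #1): fills=none; bids=[-] asks=[-]
After op 3 cancel(order #1): fills=none; bids=[-] asks=[-]
After op 4 [order #2] limit_sell(price=97, qty=7): fills=none; bids=[-] asks=[#2:7@97]
After op 5 [order #3] limit_sell(price=96, qty=1): fills=none; bids=[-] asks=[#3:1@96 #2:7@97]
After op 6 [order #4] limit_sell(price=100, qty=6): fills=none; bids=[-] asks=[#3:1@96 #2:7@97 #4:6@100]
After op 7 [order #5] limit_sell(price=100, qty=2): fills=none; bids=[-] asks=[#3:1@96 #2:7@97 #4:6@100 #5:2@100]
After op 8 [order #6] limit_buy(price=95, qty=3): fills=none; bids=[#6:3@95] asks=[#3:1@96 #2:7@97 #4:6@100 #5:2@100]
After op 9 [order #100] limit_sell(price=100, qty=5): fills=none; bids=[#6:3@95] asks=[#3:1@96 #2:7@97 #4:6@100 #5:2@100 #100:5@100]
After op 10 [order #101] limit_buy(price=105, qty=5): fills=#101x#3:1@96 #101x#2:4@97; bids=[#6:3@95] asks=[#2:3@97 #4:6@100 #5:2@100 #100:5@100]

Answer: 1@96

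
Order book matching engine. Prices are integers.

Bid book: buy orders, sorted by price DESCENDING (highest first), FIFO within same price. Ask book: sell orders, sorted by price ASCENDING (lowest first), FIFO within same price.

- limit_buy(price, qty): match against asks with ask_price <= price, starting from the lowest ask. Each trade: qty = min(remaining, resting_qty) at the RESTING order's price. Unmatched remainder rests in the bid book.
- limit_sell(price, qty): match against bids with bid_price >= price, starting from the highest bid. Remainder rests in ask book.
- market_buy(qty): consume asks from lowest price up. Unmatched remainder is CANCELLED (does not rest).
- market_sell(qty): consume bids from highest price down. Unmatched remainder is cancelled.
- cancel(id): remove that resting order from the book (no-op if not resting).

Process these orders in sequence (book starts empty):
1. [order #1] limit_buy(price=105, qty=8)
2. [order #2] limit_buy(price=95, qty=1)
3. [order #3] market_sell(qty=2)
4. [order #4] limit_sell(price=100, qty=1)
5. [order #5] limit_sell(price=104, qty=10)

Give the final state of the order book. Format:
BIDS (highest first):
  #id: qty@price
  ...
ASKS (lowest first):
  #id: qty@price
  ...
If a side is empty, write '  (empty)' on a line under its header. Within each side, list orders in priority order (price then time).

After op 1 [order #1] limit_buy(price=105, qty=8): fills=none; bids=[#1:8@105] asks=[-]
After op 2 [order #2] limit_buy(price=95, qty=1): fills=none; bids=[#1:8@105 #2:1@95] asks=[-]
After op 3 [order #3] market_sell(qty=2): fills=#1x#3:2@105; bids=[#1:6@105 #2:1@95] asks=[-]
After op 4 [order #4] limit_sell(price=100, qty=1): fills=#1x#4:1@105; bids=[#1:5@105 #2:1@95] asks=[-]
After op 5 [order #5] limit_sell(price=104, qty=10): fills=#1x#5:5@105; bids=[#2:1@95] asks=[#5:5@104]

Answer: BIDS (highest first):
  #2: 1@95
ASKS (lowest first):
  #5: 5@104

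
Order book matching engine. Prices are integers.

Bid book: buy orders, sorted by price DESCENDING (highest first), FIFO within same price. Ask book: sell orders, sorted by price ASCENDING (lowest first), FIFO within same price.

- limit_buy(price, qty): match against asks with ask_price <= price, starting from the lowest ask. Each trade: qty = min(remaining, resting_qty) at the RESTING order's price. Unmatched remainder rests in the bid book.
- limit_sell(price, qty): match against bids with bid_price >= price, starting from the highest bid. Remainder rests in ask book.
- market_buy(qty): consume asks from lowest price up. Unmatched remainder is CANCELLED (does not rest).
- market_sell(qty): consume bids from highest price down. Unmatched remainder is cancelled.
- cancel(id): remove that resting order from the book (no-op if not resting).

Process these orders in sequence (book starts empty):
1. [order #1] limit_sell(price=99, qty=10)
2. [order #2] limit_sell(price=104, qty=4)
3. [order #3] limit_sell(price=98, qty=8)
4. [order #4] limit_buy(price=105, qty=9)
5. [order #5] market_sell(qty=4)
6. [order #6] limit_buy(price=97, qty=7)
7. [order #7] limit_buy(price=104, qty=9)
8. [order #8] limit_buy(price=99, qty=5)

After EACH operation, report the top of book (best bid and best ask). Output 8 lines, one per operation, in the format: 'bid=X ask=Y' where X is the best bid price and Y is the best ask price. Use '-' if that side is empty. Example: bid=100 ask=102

After op 1 [order #1] limit_sell(price=99, qty=10): fills=none; bids=[-] asks=[#1:10@99]
After op 2 [order #2] limit_sell(price=104, qty=4): fills=none; bids=[-] asks=[#1:10@99 #2:4@104]
After op 3 [order #3] limit_sell(price=98, qty=8): fills=none; bids=[-] asks=[#3:8@98 #1:10@99 #2:4@104]
After op 4 [order #4] limit_buy(price=105, qty=9): fills=#4x#3:8@98 #4x#1:1@99; bids=[-] asks=[#1:9@99 #2:4@104]
After op 5 [order #5] market_sell(qty=4): fills=none; bids=[-] asks=[#1:9@99 #2:4@104]
After op 6 [order #6] limit_buy(price=97, qty=7): fills=none; bids=[#6:7@97] asks=[#1:9@99 #2:4@104]
After op 7 [order #7] limit_buy(price=104, qty=9): fills=#7x#1:9@99; bids=[#6:7@97] asks=[#2:4@104]
After op 8 [order #8] limit_buy(price=99, qty=5): fills=none; bids=[#8:5@99 #6:7@97] asks=[#2:4@104]

Answer: bid=- ask=99
bid=- ask=99
bid=- ask=98
bid=- ask=99
bid=- ask=99
bid=97 ask=99
bid=97 ask=104
bid=99 ask=104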